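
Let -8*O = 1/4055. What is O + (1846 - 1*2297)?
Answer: -14630441/32440 ≈ -451.00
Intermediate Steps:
O = -1/32440 (O = -⅛/4055 = -⅛*1/4055 = -1/32440 ≈ -3.0826e-5)
O + (1846 - 1*2297) = -1/32440 + (1846 - 1*2297) = -1/32440 + (1846 - 2297) = -1/32440 - 451 = -14630441/32440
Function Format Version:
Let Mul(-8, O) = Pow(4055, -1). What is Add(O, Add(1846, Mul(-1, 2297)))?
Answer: Rational(-14630441, 32440) ≈ -451.00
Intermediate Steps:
O = Rational(-1, 32440) (O = Mul(Rational(-1, 8), Pow(4055, -1)) = Mul(Rational(-1, 8), Rational(1, 4055)) = Rational(-1, 32440) ≈ -3.0826e-5)
Add(O, Add(1846, Mul(-1, 2297))) = Add(Rational(-1, 32440), Add(1846, Mul(-1, 2297))) = Add(Rational(-1, 32440), Add(1846, -2297)) = Add(Rational(-1, 32440), -451) = Rational(-14630441, 32440)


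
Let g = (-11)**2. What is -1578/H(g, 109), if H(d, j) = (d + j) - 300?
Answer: 789/35 ≈ 22.543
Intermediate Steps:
g = 121
H(d, j) = -300 + d + j
-1578/H(g, 109) = -1578/(-300 + 121 + 109) = -1578/(-70) = -1578*(-1/70) = 789/35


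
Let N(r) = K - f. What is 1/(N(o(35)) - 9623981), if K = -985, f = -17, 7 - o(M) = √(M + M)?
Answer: -1/9624949 ≈ -1.0390e-7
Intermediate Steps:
o(M) = 7 - √2*√M (o(M) = 7 - √(M + M) = 7 - √(2*M) = 7 - √2*√M)
N(r) = -968 (N(r) = -985 - 1*(-17) = -985 + 17 = -968)
1/(N(o(35)) - 9623981) = 1/(-968 - 9623981) = 1/(-9624949) = -1/9624949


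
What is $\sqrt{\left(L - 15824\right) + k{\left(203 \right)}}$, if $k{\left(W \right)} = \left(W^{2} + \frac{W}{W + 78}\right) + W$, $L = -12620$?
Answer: $\frac{\sqrt{1024023291}}{281} \approx 113.88$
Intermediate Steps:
$k{\left(W \right)} = W + W^{2} + \frac{W}{78 + W}$ ($k{\left(W \right)} = \left(W^{2} + \frac{W}{78 + W}\right) + W = W + W^{2} + \frac{W}{78 + W}$)
$\sqrt{\left(L - 15824\right) + k{\left(203 \right)}} = \sqrt{\left(-12620 - 15824\right) + \frac{203 \left(79 + 203^{2} + 79 \cdot 203\right)}{78 + 203}} = \sqrt{\left(-12620 - 15824\right) + \frac{203 \left(79 + 41209 + 16037\right)}{281}} = \sqrt{-28444 + 203 \cdot \frac{1}{281} \cdot 57325} = \sqrt{-28444 + \frac{11636975}{281}} = \sqrt{\frac{3644211}{281}} = \frac{\sqrt{1024023291}}{281}$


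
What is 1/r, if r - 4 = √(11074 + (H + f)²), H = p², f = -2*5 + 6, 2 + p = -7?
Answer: -4/16987 + 7*√347/16987 ≈ 0.0074407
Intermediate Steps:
p = -9 (p = -2 - 7 = -9)
f = -4 (f = -10 + 6 = -4)
H = 81 (H = (-9)² = 81)
r = 4 + 7*√347 (r = 4 + √(11074 + (81 - 4)²) = 4 + √(11074 + 77²) = 4 + √(11074 + 5929) = 4 + √17003 = 4 + 7*√347 ≈ 134.40)
1/r = 1/(4 + 7*√347)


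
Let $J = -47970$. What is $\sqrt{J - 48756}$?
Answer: $7 i \sqrt{1974} \approx 311.01 i$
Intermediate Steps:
$\sqrt{J - 48756} = \sqrt{-47970 - 48756} = \sqrt{-96726} = 7 i \sqrt{1974}$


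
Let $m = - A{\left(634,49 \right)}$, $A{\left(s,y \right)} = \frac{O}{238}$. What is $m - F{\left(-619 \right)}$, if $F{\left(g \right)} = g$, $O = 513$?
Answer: $\frac{146809}{238} \approx 616.84$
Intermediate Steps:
$A{\left(s,y \right)} = \frac{513}{238}$
$m = - \frac{513}{238}$ ($m = \left(-1\right) \frac{513}{238} = - \frac{513}{238} \approx -2.1555$)
$m - F{\left(-619 \right)} = - \frac{513}{238} - -619 = - \frac{513}{238} + 619 = \frac{146809}{238}$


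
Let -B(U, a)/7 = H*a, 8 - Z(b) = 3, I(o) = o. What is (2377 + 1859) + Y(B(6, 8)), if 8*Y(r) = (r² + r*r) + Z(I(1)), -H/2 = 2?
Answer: 134245/8 ≈ 16781.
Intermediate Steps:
H = -4 (H = -2*2 = -4)
Z(b) = 5 (Z(b) = 8 - 1*3 = 8 - 3 = 5)
B(U, a) = 28*a (B(U, a) = -(-28)*a = 28*a)
Y(r) = 5/8 + r²/4 (Y(r) = ((r² + r*r) + 5)/8 = ((r² + r²) + 5)/8 = (2*r² + 5)/8 = (5 + 2*r²)/8 = 5/8 + r²/4)
(2377 + 1859) + Y(B(6, 8)) = (2377 + 1859) + (5/8 + (28*8)²/4) = 4236 + (5/8 + (¼)*224²) = 4236 + (5/8 + (¼)*50176) = 4236 + (5/8 + 12544) = 4236 + 100357/8 = 134245/8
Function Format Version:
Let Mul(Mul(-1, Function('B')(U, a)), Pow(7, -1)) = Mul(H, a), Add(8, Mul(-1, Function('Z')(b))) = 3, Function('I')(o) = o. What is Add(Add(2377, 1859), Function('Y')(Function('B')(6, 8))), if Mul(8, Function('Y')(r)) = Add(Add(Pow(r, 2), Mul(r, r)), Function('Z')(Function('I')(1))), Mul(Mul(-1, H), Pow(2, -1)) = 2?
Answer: Rational(134245, 8) ≈ 16781.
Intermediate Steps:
H = -4 (H = Mul(-2, 2) = -4)
Function('Z')(b) = 5 (Function('Z')(b) = Add(8, Mul(-1, 3)) = Add(8, -3) = 5)
Function('B')(U, a) = Mul(28, a) (Function('B')(U, a) = Mul(-7, Mul(-4, a)) = Mul(28, a))
Function('Y')(r) = Add(Rational(5, 8), Mul(Rational(1, 4), Pow(r, 2))) (Function('Y')(r) = Mul(Rational(1, 8), Add(Add(Pow(r, 2), Mul(r, r)), 5)) = Mul(Rational(1, 8), Add(Add(Pow(r, 2), Pow(r, 2)), 5)) = Mul(Rational(1, 8), Add(Mul(2, Pow(r, 2)), 5)) = Mul(Rational(1, 8), Add(5, Mul(2, Pow(r, 2)))) = Add(Rational(5, 8), Mul(Rational(1, 4), Pow(r, 2))))
Add(Add(2377, 1859), Function('Y')(Function('B')(6, 8))) = Add(Add(2377, 1859), Add(Rational(5, 8), Mul(Rational(1, 4), Pow(Mul(28, 8), 2)))) = Add(4236, Add(Rational(5, 8), Mul(Rational(1, 4), Pow(224, 2)))) = Add(4236, Add(Rational(5, 8), Mul(Rational(1, 4), 50176))) = Add(4236, Add(Rational(5, 8), 12544)) = Add(4236, Rational(100357, 8)) = Rational(134245, 8)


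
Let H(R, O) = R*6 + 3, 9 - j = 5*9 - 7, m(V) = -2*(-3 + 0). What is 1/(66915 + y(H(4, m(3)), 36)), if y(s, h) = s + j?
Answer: 1/66913 ≈ 1.4945e-5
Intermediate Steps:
m(V) = 6 (m(V) = -2*(-3) = 6)
j = -29 (j = 9 - (5*9 - 7) = 9 - (45 - 7) = 9 - 1*38 = 9 - 38 = -29)
H(R, O) = 3 + 6*R (H(R, O) = 6*R + 3 = 3 + 6*R)
y(s, h) = -29 + s (y(s, h) = s - 29 = -29 + s)
1/(66915 + y(H(4, m(3)), 36)) = 1/(66915 + (-29 + (3 + 6*4))) = 1/(66915 + (-29 + (3 + 24))) = 1/(66915 + (-29 + 27)) = 1/(66915 - 2) = 1/66913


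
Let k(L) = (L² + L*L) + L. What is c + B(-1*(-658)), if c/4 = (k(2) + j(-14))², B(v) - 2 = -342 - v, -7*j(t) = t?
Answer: -422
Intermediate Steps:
j(t) = -t/7
B(v) = -340 - v (B(v) = 2 + (-342 - v) = -340 - v)
k(L) = L + 2*L² (k(L) = (L² + L²) + L = 2*L² + L = L + 2*L²)
c = 576 (c = 4*(2*(1 + 2*2) - ⅐*(-14))² = 4*(2*(1 + 4) + 2)² = 4*(2*5 + 2)² = 4*(10 + 2)² = 4*12² = 4*144 = 576)
c + B(-1*(-658)) = 576 + (-340 - (-1)*(-658)) = 576 + (-340 - 1*658) = 576 + (-340 - 658) = 576 - 998 = -422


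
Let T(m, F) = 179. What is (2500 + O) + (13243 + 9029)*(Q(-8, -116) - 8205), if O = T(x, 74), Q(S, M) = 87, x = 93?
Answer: -180801417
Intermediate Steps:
O = 179
(2500 + O) + (13243 + 9029)*(Q(-8, -116) - 8205) = (2500 + 179) + (13243 + 9029)*(87 - 8205) = 2679 + 22272*(-8118) = 2679 - 180804096 = -180801417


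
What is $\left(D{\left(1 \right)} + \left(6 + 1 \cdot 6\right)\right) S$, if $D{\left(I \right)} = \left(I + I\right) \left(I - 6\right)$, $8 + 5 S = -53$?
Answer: $- \frac{122}{5} \approx -24.4$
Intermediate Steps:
$S = - \frac{61}{5}$ ($S = - \frac{8}{5} + \frac{1}{5} \left(-53\right) = - \frac{8}{5} - \frac{53}{5} = - \frac{61}{5} \approx -12.2$)
$D{\left(I \right)} = 2 I \left(-6 + I\right)$
$\left(D{\left(1 \right)} + \left(6 + 1 \cdot 6\right)\right) S = \left(2 \cdot 1 \left(-6 + 1\right) + \left(6 + 1 \cdot 6\right)\right) \left(- \frac{61}{5}\right) = \left(2 \cdot 1 \left(-5\right) + \left(6 + 6\right)\right) \left(- \frac{61}{5}\right) = \left(-10 + 12\right) \left(- \frac{61}{5}\right) = 2 \left(- \frac{61}{5}\right) = - \frac{122}{5}$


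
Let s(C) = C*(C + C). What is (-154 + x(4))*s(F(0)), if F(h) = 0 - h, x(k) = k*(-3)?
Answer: 0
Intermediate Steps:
x(k) = -3*k
F(h) = -h
s(C) = 2*C² (s(C) = C*(2*C) = 2*C²)
(-154 + x(4))*s(F(0)) = (-154 - 3*4)*(2*(-1*0)²) = (-154 - 12)*(2*0²) = -332*0 = -166*0 = 0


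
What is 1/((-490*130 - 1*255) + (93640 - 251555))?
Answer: -1/221870 ≈ -4.5071e-6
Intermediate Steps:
1/((-490*130 - 1*255) + (93640 - 251555)) = 1/((-63700 - 255) - 157915) = 1/(-63955 - 157915) = 1/(-221870) = -1/221870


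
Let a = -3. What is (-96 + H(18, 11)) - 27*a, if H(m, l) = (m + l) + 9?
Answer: 23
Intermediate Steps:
H(m, l) = 9 + l + m (H(m, l) = (l + m) + 9 = 9 + l + m)
(-96 + H(18, 11)) - 27*a = (-96 + (9 + 11 + 18)) - 27*(-3) = (-96 + 38) + 81 = -58 + 81 = 23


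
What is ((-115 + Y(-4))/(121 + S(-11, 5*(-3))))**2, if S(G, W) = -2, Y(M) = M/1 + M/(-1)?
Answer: 13225/14161 ≈ 0.93390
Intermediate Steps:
Y(M) = 0 (Y(M) = M*1 + M*(-1) = M - M = 0)
((-115 + Y(-4))/(121 + S(-11, 5*(-3))))**2 = ((-115 + 0)/(121 - 2))**2 = (-115/119)**2 = 13225/14161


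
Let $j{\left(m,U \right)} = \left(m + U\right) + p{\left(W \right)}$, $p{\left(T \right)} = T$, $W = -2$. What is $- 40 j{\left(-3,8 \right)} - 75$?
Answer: $-195$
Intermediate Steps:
$j{\left(m,U \right)} = -2 + U + m$ ($j{\left(m,U \right)} = \left(m + U\right) - 2 = \left(U + m\right) - 2 = -2 + U + m$)
$- 40 j{\left(-3,8 \right)} - 75 = - 40 \left(-2 + 8 - 3\right) - 75 = \left(-40\right) 3 - 75 = -120 - 75 = -195$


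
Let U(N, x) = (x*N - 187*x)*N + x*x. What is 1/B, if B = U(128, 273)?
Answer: -1/1987167 ≈ -5.0323e-7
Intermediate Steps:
U(N, x) = x² + N*(-187*x + N*x) (U(N, x) = (N*x - 187*x)*N + x² = (-187*x + N*x)*N + x² = N*(-187*x + N*x) + x² = x² + N*(-187*x + N*x))
B = -1987167 (B = 273*(273 + 128² - 187*128) = 273*(273 + 16384 - 23936) = 273*(-7279) = -1987167)
1/B = 1/(-1987167) = -1/1987167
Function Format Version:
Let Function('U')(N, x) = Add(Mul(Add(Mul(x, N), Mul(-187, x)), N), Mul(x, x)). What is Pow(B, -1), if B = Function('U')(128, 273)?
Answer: Rational(-1, 1987167) ≈ -5.0323e-7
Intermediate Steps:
Function('U')(N, x) = Add(Pow(x, 2), Mul(N, Add(Mul(-187, x), Mul(N, x)))) (Function('U')(N, x) = Add(Mul(Add(Mul(N, x), Mul(-187, x)), N), Pow(x, 2)) = Add(Mul(Add(Mul(-187, x), Mul(N, x)), N), Pow(x, 2)) = Add(Mul(N, Add(Mul(-187, x), Mul(N, x))), Pow(x, 2)) = Add(Pow(x, 2), Mul(N, Add(Mul(-187, x), Mul(N, x)))))
B = -1987167 (B = Mul(273, Add(273, Pow(128, 2), Mul(-187, 128))) = Mul(273, Add(273, 16384, -23936)) = Mul(273, -7279) = -1987167)
Pow(B, -1) = Pow(-1987167, -1) = Rational(-1, 1987167)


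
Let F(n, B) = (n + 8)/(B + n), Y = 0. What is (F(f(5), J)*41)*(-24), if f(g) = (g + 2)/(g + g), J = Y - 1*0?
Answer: -85608/7 ≈ -12230.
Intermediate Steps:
J = 0 (J = 0 - 1*0 = 0 + 0 = 0)
f(g) = (2 + g)/(2*g) (f(g) = (2 + g)/((2*g)) = (2 + g)*(1/(2*g)) = (2 + g)/(2*g))
F(n, B) = (8 + n)/(B + n)
(F(f(5), J)*41)*(-24) = (((8 + (½)*(2 + 5)/5)/(0 + (½)*(2 + 5)/5))*41)*(-24) = (((8 + (½)*(⅕)*7)/(0 + (½)*(⅕)*7))*41)*(-24) = (((8 + 7/10)/(0 + 7/10))*41)*(-24) = (((87/10)/(7/10))*41)*(-24) = (((10/7)*(87/10))*41)*(-24) = ((87/7)*41)*(-24) = (3567/7)*(-24) = -85608/7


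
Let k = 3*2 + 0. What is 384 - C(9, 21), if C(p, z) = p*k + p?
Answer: 321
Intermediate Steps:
k = 6 (k = 6 + 0 = 6)
C(p, z) = 7*p (C(p, z) = p*6 + p = 6*p + p = 7*p)
384 - C(9, 21) = 384 - 7*9 = 384 - 1*63 = 384 - 63 = 321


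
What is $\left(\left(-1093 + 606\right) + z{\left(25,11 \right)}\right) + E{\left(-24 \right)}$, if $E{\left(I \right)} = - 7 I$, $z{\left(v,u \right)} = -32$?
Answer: $-351$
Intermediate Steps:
$\left(\left(-1093 + 606\right) + z{\left(25,11 \right)}\right) + E{\left(-24 \right)} = \left(\left(-1093 + 606\right) - 32\right) - -168 = \left(-487 - 32\right) + 168 = -519 + 168 = -351$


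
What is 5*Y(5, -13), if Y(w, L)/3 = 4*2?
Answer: 120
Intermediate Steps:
Y(w, L) = 24 (Y(w, L) = 3*(4*2) = 3*8 = 24)
5*Y(5, -13) = 5*24 = 120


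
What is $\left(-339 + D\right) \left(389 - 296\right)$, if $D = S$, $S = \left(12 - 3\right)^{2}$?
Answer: $-23994$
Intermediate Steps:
$S = 81$ ($S = 9^{2} = 81$)
$D = 81$
$\left(-339 + D\right) \left(389 - 296\right) = \left(-339 + 81\right) \left(389 - 296\right) = - 258 \left(389 - 296\right) = \left(-258\right) 93 = -23994$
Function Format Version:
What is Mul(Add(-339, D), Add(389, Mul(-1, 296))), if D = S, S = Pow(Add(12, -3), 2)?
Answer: -23994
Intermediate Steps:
S = 81 (S = Pow(9, 2) = 81)
D = 81
Mul(Add(-339, D), Add(389, Mul(-1, 296))) = Mul(Add(-339, 81), Add(389, Mul(-1, 296))) = Mul(-258, Add(389, -296)) = Mul(-258, 93) = -23994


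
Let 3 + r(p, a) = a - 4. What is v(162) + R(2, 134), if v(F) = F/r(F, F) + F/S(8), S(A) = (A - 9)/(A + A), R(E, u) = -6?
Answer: -402528/155 ≈ -2597.0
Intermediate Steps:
r(p, a) = -7 + a (r(p, a) = -3 + (a - 4) = -3 + (-4 + a) = -7 + a)
S(A) = (-9 + A)/(2*A) (S(A) = (-9 + A)/((2*A)) = (-9 + A)*(1/(2*A)) = (-9 + A)/(2*A))
v(F) = -16*F + F/(-7 + F) (v(F) = F/(-7 + F) + F/(((½)*(-9 + 8)/8)) = F/(-7 + F) + F/(((½)*(⅛)*(-1))) = F/(-7 + F) + F/(-1/16) = F/(-7 + F) + F*(-16) = F/(-7 + F) - 16*F = -16*F + F/(-7 + F))
v(162) + R(2, 134) = 162*(113 - 16*162)/(-7 + 162) - 6 = 162*(113 - 2592)/155 - 6 = 162*(1/155)*(-2479) - 6 = -401598/155 - 6 = -402528/155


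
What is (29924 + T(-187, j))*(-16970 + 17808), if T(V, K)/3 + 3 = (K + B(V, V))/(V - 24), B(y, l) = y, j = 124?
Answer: 5289668852/211 ≈ 2.5070e+7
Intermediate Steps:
T(V, K) = -9 + 3*(K + V)/(-24 + V) (T(V, K) = -9 + 3*((K + V)/(V - 24)) = -9 + 3*((K + V)/(-24 + V)) = -9 + 3*(K + V)/(-24 + V))
(29924 + T(-187, j))*(-16970 + 17808) = (29924 + 3*(72 + 124 - 2*(-187))/(-24 - 187))*(-16970 + 17808) = (29924 + 3*(72 + 124 + 374)/(-211))*838 = (29924 + 3*(-1/211)*570)*838 = (29924 - 1710/211)*838 = (6312254/211)*838 = 5289668852/211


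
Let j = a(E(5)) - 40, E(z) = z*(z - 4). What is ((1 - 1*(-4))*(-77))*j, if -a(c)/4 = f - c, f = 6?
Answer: 16940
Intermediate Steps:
E(z) = z*(-4 + z)
a(c) = -24 + 4*c (a(c) = -4*(6 - c) = -24 + 4*c)
j = -44 (j = (-24 + 4*(5*(-4 + 5))) - 40 = (-24 + 4*(5*1)) - 40 = (-24 + 4*5) - 40 = (-24 + 20) - 40 = -4 - 40 = -44)
((1 - 1*(-4))*(-77))*j = ((1 - 1*(-4))*(-77))*(-44) = ((1 + 4)*(-77))*(-44) = (5*(-77))*(-44) = -385*(-44) = 16940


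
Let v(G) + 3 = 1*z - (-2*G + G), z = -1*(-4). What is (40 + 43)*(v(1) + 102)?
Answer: 8632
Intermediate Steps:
z = 4
v(G) = 1 + G (v(G) = -3 + (1*4 - (-2*G + G)) = -3 + (4 - (-1)*G) = -3 + (4 + G) = 1 + G)
(40 + 43)*(v(1) + 102) = (40 + 43)*((1 + 1) + 102) = 83*(2 + 102) = 83*104 = 8632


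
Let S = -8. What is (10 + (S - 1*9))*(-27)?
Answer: 189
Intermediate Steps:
(10 + (S - 1*9))*(-27) = (10 + (-8 - 1*9))*(-27) = (10 + (-8 - 9))*(-27) = (10 - 17)*(-27) = -7*(-27) = 189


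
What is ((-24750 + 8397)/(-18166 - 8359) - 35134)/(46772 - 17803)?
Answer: -931912997/768402725 ≈ -1.2128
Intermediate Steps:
((-24750 + 8397)/(-18166 - 8359) - 35134)/(46772 - 17803) = (-16353/(-26525) - 35134)/28969 = (-16353*(-1/26525) - 35134)*(1/28969) = (16353/26525 - 35134)*(1/28969) = -931912997/26525*1/28969 = -931912997/768402725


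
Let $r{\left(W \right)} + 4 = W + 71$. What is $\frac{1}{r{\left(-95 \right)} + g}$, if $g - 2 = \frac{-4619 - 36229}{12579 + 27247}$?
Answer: $- \frac{19913}{538162} \approx -0.037002$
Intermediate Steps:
$g = \frac{19402}{19913}$ ($g = 2 + \frac{-4619 - 36229}{12579 + 27247} = 2 - \frac{40848}{39826} = 2 - \frac{20424}{19913} = \frac{19402}{19913} \approx 0.97434$)
$r{\left(W \right)} = 67 + W$ ($r{\left(W \right)} = -4 + \left(W + 71\right) = -4 + \left(71 + W\right) = 67 + W$)
$\frac{1}{r{\left(-95 \right)} + g} = \frac{1}{\left(67 - 95\right) + \frac{19402}{19913}} = \frac{1}{-28 + \frac{19402}{19913}} = \frac{1}{- \frac{538162}{19913}} = - \frac{19913}{538162}$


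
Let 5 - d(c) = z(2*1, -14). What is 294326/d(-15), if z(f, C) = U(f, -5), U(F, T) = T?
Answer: 147163/5 ≈ 29433.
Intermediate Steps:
z(f, C) = -5
d(c) = 10 (d(c) = 5 - 1*(-5) = 5 + 5 = 10)
294326/d(-15) = 294326/10 = 294326*(⅒) = 147163/5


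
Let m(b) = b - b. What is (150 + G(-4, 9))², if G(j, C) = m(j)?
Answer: 22500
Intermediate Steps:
m(b) = 0
G(j, C) = 0
(150 + G(-4, 9))² = (150 + 0)² = 150² = 22500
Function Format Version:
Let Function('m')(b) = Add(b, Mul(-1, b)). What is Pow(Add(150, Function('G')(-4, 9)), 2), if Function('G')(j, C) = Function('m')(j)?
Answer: 22500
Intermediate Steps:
Function('m')(b) = 0
Function('G')(j, C) = 0
Pow(Add(150, Function('G')(-4, 9)), 2) = Pow(Add(150, 0), 2) = Pow(150, 2) = 22500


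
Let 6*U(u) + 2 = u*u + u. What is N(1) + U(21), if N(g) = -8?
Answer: 206/3 ≈ 68.667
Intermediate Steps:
U(u) = -⅓ + u/6 + u²/6 (U(u) = -⅓ + (u*u + u)/6 = -⅓ + (u² + u)/6 = -⅓ + (u + u²)/6 = -⅓ + (u/6 + u²/6) = -⅓ + u/6 + u²/6)
N(1) + U(21) = -8 + (-⅓ + (⅙)*21 + (⅙)*21²) = -8 + (-⅓ + 7/2 + (⅙)*441) = -8 + (-⅓ + 7/2 + 147/2) = -8 + 230/3 = 206/3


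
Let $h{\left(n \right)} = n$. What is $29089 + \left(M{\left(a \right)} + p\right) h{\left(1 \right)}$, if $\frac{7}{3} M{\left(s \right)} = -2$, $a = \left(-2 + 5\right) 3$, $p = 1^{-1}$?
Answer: $\frac{203624}{7} \approx 29089.0$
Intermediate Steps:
$p = 1$
$a = 9$ ($a = 3 \cdot 3 = 9$)
$M{\left(s \right)} = - \frac{6}{7}$ ($M{\left(s \right)} = \frac{3}{7} \left(-2\right) = - \frac{6}{7}$)
$29089 + \left(M{\left(a \right)} + p\right) h{\left(1 \right)} = 29089 + \left(- \frac{6}{7} + 1\right) 1 = 29089 + \frac{1}{7} \cdot 1 = 29089 + \frac{1}{7} = \frac{203624}{7}$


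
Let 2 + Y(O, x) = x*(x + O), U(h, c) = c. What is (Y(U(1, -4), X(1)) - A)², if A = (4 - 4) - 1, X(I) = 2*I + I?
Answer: 16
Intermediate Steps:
X(I) = 3*I
Y(O, x) = -2 + x*(O + x) (Y(O, x) = -2 + x*(x + O) = -2 + x*(O + x))
A = -1 (A = 0 - 1 = -1)
(Y(U(1, -4), X(1)) - A)² = ((-2 + (3*1)² - 12) - 1*(-1))² = ((-2 + 3² - 4*3) + 1)² = ((-2 + 9 - 12) + 1)² = (-5 + 1)² = (-4)² = 16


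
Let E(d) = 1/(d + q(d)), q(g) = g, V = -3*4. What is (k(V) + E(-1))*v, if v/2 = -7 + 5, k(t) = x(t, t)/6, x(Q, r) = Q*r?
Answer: -94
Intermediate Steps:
V = -12
k(t) = t²/6 (k(t) = (t*t)/6 = t²*(⅙) = t²/6)
E(d) = 1/(2*d) (E(d) = 1/(d + d) = 1/(2*d))
v = -4 (v = 2*(-7 + 5) = 2*(-2) = -4)
(k(V) + E(-1))*v = ((⅙)*(-12)² + (½)/(-1))*(-4) = ((⅙)*144 + (½)*(-1))*(-4) = (24 - ½)*(-4) = (47/2)*(-4) = -94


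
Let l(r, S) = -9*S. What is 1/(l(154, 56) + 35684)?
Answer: 1/35180 ≈ 2.8425e-5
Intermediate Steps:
1/(l(154, 56) + 35684) = 1/(-9*56 + 35684) = 1/(-504 + 35684) = 1/35180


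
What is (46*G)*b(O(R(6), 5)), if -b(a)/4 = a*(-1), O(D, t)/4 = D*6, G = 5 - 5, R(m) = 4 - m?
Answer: 0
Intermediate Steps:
G = 0
O(D, t) = 24*D (O(D, t) = 4*(D*6) = 4*(6*D) = 24*D)
b(a) = 4*a (b(a) = -4*a*(-1) = -(-4)*a = 4*a)
(46*G)*b(O(R(6), 5)) = (46*0)*(4*(24*(4 - 1*6))) = 0*(4*(24*(4 - 6))) = 0*(4*(24*(-2))) = 0*(4*(-48)) = 0*(-192) = 0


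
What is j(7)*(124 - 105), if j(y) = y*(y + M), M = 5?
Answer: 1596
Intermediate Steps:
j(y) = y*(5 + y) (j(y) = y*(y + 5) = y*(5 + y))
j(7)*(124 - 105) = (7*(5 + 7))*(124 - 105) = (7*12)*19 = 84*19 = 1596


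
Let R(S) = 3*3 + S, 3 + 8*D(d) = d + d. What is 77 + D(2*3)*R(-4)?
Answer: 661/8 ≈ 82.625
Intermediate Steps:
D(d) = -3/8 + d/4 (D(d) = -3/8 + (d + d)/8 = -3/8 + (2*d)/8 = -3/8 + d/4)
R(S) = 9 + S
77 + D(2*3)*R(-4) = 77 + (-3/8 + (2*3)/4)*(9 - 4) = 77 + (-3/8 + (¼)*6)*5 = 77 + (-3/8 + 3/2)*5 = 77 + (9/8)*5 = 77 + 45/8 = 661/8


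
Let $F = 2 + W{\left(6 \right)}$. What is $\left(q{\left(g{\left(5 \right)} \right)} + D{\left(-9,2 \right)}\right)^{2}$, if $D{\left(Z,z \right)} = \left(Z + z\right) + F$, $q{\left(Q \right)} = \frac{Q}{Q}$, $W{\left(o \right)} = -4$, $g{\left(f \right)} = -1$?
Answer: $64$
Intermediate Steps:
$q{\left(Q \right)} = 1$
$F = -2$ ($F = 2 - 4 = -2$)
$D{\left(Z,z \right)} = -2 + Z + z$ ($D{\left(Z,z \right)} = \left(Z + z\right) - 2 = -2 + Z + z$)
$\left(q{\left(g{\left(5 \right)} \right)} + D{\left(-9,2 \right)}\right)^{2} = \left(1 - 9\right)^{2} = \left(-8\right)^{2} = 64$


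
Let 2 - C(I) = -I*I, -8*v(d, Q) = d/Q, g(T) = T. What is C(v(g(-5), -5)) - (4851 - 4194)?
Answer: -41919/64 ≈ -654.98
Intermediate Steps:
v(d, Q) = -d/(8*Q)
C(I) = 2 + I**2 (C(I) = 2 - (-1)*I*I = 2 - (-1)*I**2 = 2 + I**2)
C(v(g(-5), -5)) - (4851 - 4194) = (2 + (-1/8*(-5)/(-5))**2) - (4851 - 4194) = (2 + (-1/8*(-5)*(-1/5))**2) - 1*657 = (2 + (-1/8)**2) - 657 = (2 + 1/64) - 657 = 129/64 - 657 = -41919/64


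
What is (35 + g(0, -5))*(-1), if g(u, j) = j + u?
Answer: -30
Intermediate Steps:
(35 + g(0, -5))*(-1) = (35 + (-5 + 0))*(-1) = (35 - 5)*(-1) = 30*(-1) = -30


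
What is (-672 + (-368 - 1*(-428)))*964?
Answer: -589968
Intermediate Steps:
(-672 + (-368 - 1*(-428)))*964 = (-672 + (-368 + 428))*964 = (-672 + 60)*964 = -612*964 = -589968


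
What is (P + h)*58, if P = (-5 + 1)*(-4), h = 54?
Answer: 4060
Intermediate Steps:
P = 16 (P = -4*(-4) = 16)
(P + h)*58 = (16 + 54)*58 = 70*58 = 4060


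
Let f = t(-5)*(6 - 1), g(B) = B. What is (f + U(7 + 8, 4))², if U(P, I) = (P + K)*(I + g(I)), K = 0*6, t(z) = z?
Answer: 9025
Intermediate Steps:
K = 0
U(P, I) = 2*I*P (U(P, I) = (P + 0)*(I + I) = P*(2*I) = 2*I*P)
f = -25 (f = -5*(6 - 1) = -5*5 = -25)
(f + U(7 + 8, 4))² = (-25 + 2*4*(7 + 8))² = (-25 + 2*4*15)² = (-25 + 120)² = 95² = 9025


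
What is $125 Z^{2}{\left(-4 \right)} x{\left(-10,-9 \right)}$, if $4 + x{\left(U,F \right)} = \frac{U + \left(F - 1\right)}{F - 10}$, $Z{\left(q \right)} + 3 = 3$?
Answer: $0$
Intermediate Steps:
$Z{\left(q \right)} = 0$ ($Z{\left(q \right)} = -3 + 3 = 0$)
$x{\left(U,F \right)} = -4 + \frac{-1 + F + U}{-10 + F}$ ($x{\left(U,F \right)} = -4 + \frac{U + \left(F - 1\right)}{F - 10} = -4 + \frac{U + \left(-1 + F\right)}{-10 + F} = -4 + \frac{-1 + F + U}{-10 + F}$)
$125 Z^{2}{\left(-4 \right)} x{\left(-10,-9 \right)} = 125 \cdot 0^{2} \frac{39 - 10 - -27}{-10 - 9} = 125 \cdot 0 \frac{39 - 10 + 27}{-19} = 0 \left(\left(- \frac{1}{19}\right) 56\right) = 0 \left(- \frac{56}{19}\right) = 0$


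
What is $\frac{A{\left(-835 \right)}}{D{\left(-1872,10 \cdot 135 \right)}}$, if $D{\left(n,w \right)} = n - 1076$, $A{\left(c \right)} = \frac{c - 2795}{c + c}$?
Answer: $- \frac{33}{44756} \approx -0.00073733$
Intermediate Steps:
$A{\left(c \right)} = \frac{-2795 + c}{2 c}$
$D{\left(n,w \right)} = -1076 + n$ ($D{\left(n,w \right)} = n - 1076 = -1076 + n$)
$\frac{A{\left(-835 \right)}}{D{\left(-1872,10 \cdot 135 \right)}} = \frac{\frac{1}{2} \frac{1}{-835} \left(-2795 - 835\right)}{-1076 - 1872} = \frac{\frac{1}{2} \left(- \frac{1}{835}\right) \left(-3630\right)}{-2948} = \frac{363}{167} \left(- \frac{1}{2948}\right) = - \frac{33}{44756}$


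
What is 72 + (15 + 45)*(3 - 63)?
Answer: -3528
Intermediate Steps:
72 + (15 + 45)*(3 - 63) = 72 + 60*(-60) = 72 - 3600 = -3528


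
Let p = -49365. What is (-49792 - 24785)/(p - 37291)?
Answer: 74577/86656 ≈ 0.86061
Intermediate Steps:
(-49792 - 24785)/(p - 37291) = (-49792 - 24785)/(-49365 - 37291) = -74577/(-86656) = -74577*(-1/86656) = 74577/86656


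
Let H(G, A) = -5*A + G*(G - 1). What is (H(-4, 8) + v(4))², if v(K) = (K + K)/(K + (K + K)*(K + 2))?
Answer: 66564/169 ≈ 393.87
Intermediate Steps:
H(G, A) = -5*A + G*(-1 + G)
v(K) = 2*K/(K + 2*K*(2 + K)) (v(K) = (2*K)/(K + (2*K)*(2 + K)) = (2*K)/(K + 2*K*(2 + K)) = 2*K/(K + 2*K*(2 + K)))
(H(-4, 8) + v(4))² = (((-4)² - 1*(-4) - 5*8) + 2/(5 + 2*4))² = ((16 + 4 - 40) + 2/(5 + 8))² = (-20 + 2/13)² = (-258/13)² = 66564/169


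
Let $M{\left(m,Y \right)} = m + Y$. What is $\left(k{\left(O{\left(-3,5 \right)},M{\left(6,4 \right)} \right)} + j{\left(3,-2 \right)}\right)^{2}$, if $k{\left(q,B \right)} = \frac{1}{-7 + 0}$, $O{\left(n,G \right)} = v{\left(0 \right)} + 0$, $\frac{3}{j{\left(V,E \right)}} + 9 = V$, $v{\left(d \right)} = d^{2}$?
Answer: $\frac{81}{196} \approx 0.41327$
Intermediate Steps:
$j{\left(V,E \right)} = \frac{3}{-9 + V}$
$M{\left(m,Y \right)} = Y + m$
$O{\left(n,G \right)} = 0$ ($O{\left(n,G \right)} = 0^{2} + 0 = 0 + 0 = 0$)
$k{\left(q,B \right)} = - \frac{1}{7}$ ($k{\left(q,B \right)} = \frac{1}{-7} = - \frac{1}{7}$)
$\left(k{\left(O{\left(-3,5 \right)},M{\left(6,4 \right)} \right)} + j{\left(3,-2 \right)}\right)^{2} = \left(- \frac{1}{7} + \frac{3}{-9 + 3}\right)^{2} = \left(- \frac{1}{7} + \frac{3}{-6}\right)^{2} = \left(- \frac{1}{7} + 3 \left(- \frac{1}{6}\right)\right)^{2} = \left(- \frac{1}{7} - \frac{1}{2}\right)^{2} = \left(- \frac{9}{14}\right)^{2} = \frac{81}{196}$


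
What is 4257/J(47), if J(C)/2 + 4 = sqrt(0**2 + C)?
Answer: 8514/31 + 4257*sqrt(47)/62 ≈ 745.36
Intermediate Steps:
J(C) = -8 + 2*sqrt(C) (J(C) = -8 + 2*sqrt(0**2 + C) = -8 + 2*sqrt(0 + C) = -8 + 2*sqrt(C))
4257/J(47) = 4257/(-8 + 2*sqrt(47))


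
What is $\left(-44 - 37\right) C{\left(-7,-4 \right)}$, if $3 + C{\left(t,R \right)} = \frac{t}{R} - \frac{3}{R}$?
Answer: $\frac{81}{2} \approx 40.5$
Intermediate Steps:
$C{\left(t,R \right)} = -3 - \frac{3}{R} + \frac{t}{R}$ ($C{\left(t,R \right)} = -3 + \left(\frac{t}{R} - \frac{3}{R}\right) = -3 + \left(- \frac{3}{R} + \frac{t}{R}\right) = -3 - \frac{3}{R} + \frac{t}{R}$)
$\left(-44 - 37\right) C{\left(-7,-4 \right)} = \left(-44 - 37\right) \frac{-3 - 7 - -12}{-4} = - 81 \left(- \frac{-3 - 7 + 12}{4}\right) = - 81 \left(\left(- \frac{1}{4}\right) 2\right) = \left(-81\right) \left(- \frac{1}{2}\right) = \frac{81}{2}$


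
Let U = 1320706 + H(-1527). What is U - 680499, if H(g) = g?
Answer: 638680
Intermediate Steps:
U = 1319179 (U = 1320706 - 1527 = 1319179)
U - 680499 = 1319179 - 680499 = 638680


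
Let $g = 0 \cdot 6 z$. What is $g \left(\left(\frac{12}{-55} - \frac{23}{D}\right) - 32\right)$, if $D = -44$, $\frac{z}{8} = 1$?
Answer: $0$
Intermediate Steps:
$z = 8$ ($z = 8 \cdot 1 = 8$)
$g = 0$ ($g = 0 \cdot 6 \cdot 8 = 0 \cdot 8 = 0$)
$g \left(\left(\frac{12}{-55} - \frac{23}{D}\right) - 32\right) = 0 \left(\left(\frac{12}{-55} - \frac{23}{-44}\right) - 32\right) = 0 \left(\left(12 \left(- \frac{1}{55}\right) - - \frac{23}{44}\right) - 32\right) = 0 \left(\left(- \frac{12}{55} + \frac{23}{44}\right) - 32\right) = 0 \left(\frac{67}{220} - 32\right) = 0 \left(- \frac{6973}{220}\right) = 0$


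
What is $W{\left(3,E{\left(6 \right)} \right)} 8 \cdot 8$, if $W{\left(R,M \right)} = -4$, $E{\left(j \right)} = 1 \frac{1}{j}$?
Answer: $-256$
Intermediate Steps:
$E{\left(j \right)} = \frac{1}{j}$
$W{\left(3,E{\left(6 \right)} \right)} 8 \cdot 8 = \left(-4\right) 8 \cdot 8 = \left(-32\right) 8 = -256$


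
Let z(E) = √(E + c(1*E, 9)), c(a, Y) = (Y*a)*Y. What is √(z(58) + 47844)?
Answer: √(47844 + 2*√1189) ≈ 218.89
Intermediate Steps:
c(a, Y) = a*Y²
z(E) = √82*√E (z(E) = √(E + (1*E)*9²) = √(E + E*81) = √(E + 81*E) = √(82*E) = √82*√E)
√(z(58) + 47844) = √(√82*√58 + 47844) = √(2*√1189 + 47844) = √(47844 + 2*√1189)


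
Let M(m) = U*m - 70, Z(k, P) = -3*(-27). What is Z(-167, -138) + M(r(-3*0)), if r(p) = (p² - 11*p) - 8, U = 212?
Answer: -1685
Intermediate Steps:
r(p) = -8 + p² - 11*p
Z(k, P) = 81
M(m) = -70 + 212*m (M(m) = 212*m - 70 = -70 + 212*m)
Z(-167, -138) + M(r(-3*0)) = 81 + (-70 + 212*(-8 + (-3*0)² - (-33)*0)) = 81 + (-70 + 212*(-8 + 0² - 11*0)) = 81 + (-70 + 212*(-8 + 0 + 0)) = 81 + (-70 + 212*(-8)) = 81 + (-70 - 1696) = 81 - 1766 = -1685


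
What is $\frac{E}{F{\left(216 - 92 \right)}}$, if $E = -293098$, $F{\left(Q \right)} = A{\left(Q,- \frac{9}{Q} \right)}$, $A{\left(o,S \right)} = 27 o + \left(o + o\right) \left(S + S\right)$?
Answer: $- \frac{146549}{1656} \approx -88.496$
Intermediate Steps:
$A{\left(o,S \right)} = 27 o + 4 S o$ ($A{\left(o,S \right)} = 27 o + 2 o 2 S = 27 o + 4 S o$)
$F{\left(Q \right)} = Q \left(27 - \frac{36}{Q}\right)$ ($F{\left(Q \right)} = Q \left(27 + 4 \left(- \frac{9}{Q}\right)\right) = Q \left(27 - \frac{36}{Q}\right)$)
$\frac{E}{F{\left(216 - 92 \right)}} = - \frac{293098}{-36 + 27 \left(216 - 92\right)} = - \frac{293098}{-36 + 27 \cdot 124} = - \frac{293098}{-36 + 3348} = - \frac{293098}{3312} = \left(-293098\right) \frac{1}{3312} = - \frac{146549}{1656}$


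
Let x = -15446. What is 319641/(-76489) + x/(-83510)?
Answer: -260324192/65179555 ≈ -3.9940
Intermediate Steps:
319641/(-76489) + x/(-83510) = 319641/(-76489) - 15446/(-83510) = 319641*(-1/76489) - 15446*(-1/83510) = -45663/10927 + 7723/41755 = -260324192/65179555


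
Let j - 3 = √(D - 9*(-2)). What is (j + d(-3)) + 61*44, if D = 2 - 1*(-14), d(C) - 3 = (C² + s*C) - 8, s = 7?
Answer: 2670 + √34 ≈ 2675.8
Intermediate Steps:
d(C) = -5 + C² + 7*C (d(C) = 3 + ((C² + 7*C) - 8) = 3 + (-8 + C² + 7*C) = -5 + C² + 7*C)
D = 16 (D = 2 + 14 = 16)
j = 3 + √34 (j = 3 + √(16 - 9*(-2)) = 3 + √(16 + 18) = 3 + √34 ≈ 8.8309)
(j + d(-3)) + 61*44 = ((3 + √34) + (-5 + (-3)² + 7*(-3))) + 61*44 = ((3 + √34) + (-5 + 9 - 21)) + 2684 = ((3 + √34) - 17) + 2684 = (-14 + √34) + 2684 = 2670 + √34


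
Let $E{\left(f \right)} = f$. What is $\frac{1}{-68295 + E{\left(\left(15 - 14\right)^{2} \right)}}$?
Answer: $- \frac{1}{68294} \approx -1.4643 \cdot 10^{-5}$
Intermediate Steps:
$\frac{1}{-68295 + E{\left(\left(15 - 14\right)^{2} \right)}} = \frac{1}{-68295 + \left(15 - 14\right)^{2}} = \frac{1}{-68295 + 1^{2}} = \frac{1}{-68295 + 1} = \frac{1}{-68294} = - \frac{1}{68294}$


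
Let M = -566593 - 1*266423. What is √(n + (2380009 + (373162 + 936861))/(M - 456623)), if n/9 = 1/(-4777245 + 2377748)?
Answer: I*√162125966390043956092585/238037300891 ≈ 1.6915*I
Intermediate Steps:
M = -833016 (M = -566593 - 266423 = -833016)
n = -9/2399497 (n = 9/(-4777245 + 2377748) = 9/(-2399497) = 9*(-1/2399497) = -9/2399497 ≈ -3.7508e-6)
√(n + (2380009 + (373162 + 936861))/(M - 456623)) = √(-9/2399497 + (2380009 + (373162 + 936861))/(-833016 - 456623)) = √(-9/2399497 + (2380009 + 1310023)/(-1289639)) = √(-9/2399497 + 3690032*(-1/1289639)) = √(-9/2399497 - 3690032/1289639) = √(-8854232320655/3094484911583) = I*√162125966390043956092585/238037300891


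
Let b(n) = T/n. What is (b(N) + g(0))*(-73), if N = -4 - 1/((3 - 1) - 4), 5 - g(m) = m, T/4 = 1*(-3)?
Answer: -4307/7 ≈ -615.29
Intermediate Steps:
T = -12 (T = 4*(1*(-3)) = 4*(-3) = -12)
g(m) = 5 - m
N = -7/2 (N = -4 - 1/(2 - 4) = -4 - 1/(-2) = -4 - 1*(-1/2) = -4 + 1/2 = -7/2 ≈ -3.5000)
b(n) = -12/n
(b(N) + g(0))*(-73) = (-12/(-7/2) + (5 - 1*0))*(-73) = (-12*(-2/7) + (5 + 0))*(-73) = (24/7 + 5)*(-73) = (59/7)*(-73) = -4307/7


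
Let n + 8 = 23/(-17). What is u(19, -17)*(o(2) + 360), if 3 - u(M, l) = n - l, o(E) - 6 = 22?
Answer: -30652/17 ≈ -1803.1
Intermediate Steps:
o(E) = 28 (o(E) = 6 + 22 = 28)
n = -159/17 (n = -8 + 23/(-17) = -8 + 23*(-1/17) = -8 - 23/17 = -159/17 ≈ -9.3529)
u(M, l) = 210/17 + l (u(M, l) = 3 - (-159/17 - l) = 3 + (159/17 + l) = 210/17 + l)
u(19, -17)*(o(2) + 360) = (210/17 - 17)*(28 + 360) = -79/17*388 = -30652/17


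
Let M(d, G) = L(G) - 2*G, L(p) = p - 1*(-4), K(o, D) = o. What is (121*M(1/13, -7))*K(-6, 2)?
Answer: -7986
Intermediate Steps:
L(p) = 4 + p (L(p) = p + 4 = 4 + p)
M(d, G) = 4 - G (M(d, G) = (4 + G) - 2*G = 4 - G)
(121*M(1/13, -7))*K(-6, 2) = (121*(4 - 1*(-7)))*(-6) = (121*(4 + 7))*(-6) = (121*11)*(-6) = 1331*(-6) = -7986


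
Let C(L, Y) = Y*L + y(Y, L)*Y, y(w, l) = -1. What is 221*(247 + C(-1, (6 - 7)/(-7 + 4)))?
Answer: 163319/3 ≈ 54440.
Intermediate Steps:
C(L, Y) = -Y + L*Y (C(L, Y) = Y*L - Y = L*Y - Y = -Y + L*Y)
221*(247 + C(-1, (6 - 7)/(-7 + 4))) = 221*(247 + ((6 - 7)/(-7 + 4))*(-1 - 1)) = 221*(247 - 1/(-3)*(-2)) = 221*(247 - 1*(-1/3)*(-2)) = 221*(247 + (1/3)*(-2)) = 221*(247 - 2/3) = 221*(739/3) = 163319/3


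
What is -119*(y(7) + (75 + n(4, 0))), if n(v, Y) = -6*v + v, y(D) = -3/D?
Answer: -6494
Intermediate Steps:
n(v, Y) = -5*v
-119*(y(7) + (75 + n(4, 0))) = -119*(-3/7 + (75 - 5*4)) = -119*(-3*⅐ + (75 - 20)) = -119*(-3/7 + 55) = -119*382/7 = -6494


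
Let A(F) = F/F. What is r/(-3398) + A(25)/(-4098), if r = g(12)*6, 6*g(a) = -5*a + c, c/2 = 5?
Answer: 100751/6962502 ≈ 0.014471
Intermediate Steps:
c = 10 (c = 2*5 = 10)
g(a) = 5/3 - 5*a/6 (g(a) = (-5*a + 10)/6 = (10 - 5*a)/6 = 5/3 - 5*a/6)
r = -50 (r = (5/3 - 5/6*12)*6 = (5/3 - 10)*6 = -25/3*6 = -50)
A(F) = 1
r/(-3398) + A(25)/(-4098) = -50/(-3398) + 1/(-4098) = -50*(-1/3398) + 1*(-1/4098) = 25/1699 - 1/4098 = 100751/6962502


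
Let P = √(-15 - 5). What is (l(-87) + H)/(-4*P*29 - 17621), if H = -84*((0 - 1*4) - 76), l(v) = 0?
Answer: -39471040/103589587 + 519680*I*√5/103589587 ≈ -0.38103 + 0.011218*I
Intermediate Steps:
P = 2*I*√5 (P = √(-20) = 2*I*√5 ≈ 4.4721*I)
H = 6720 (H = -84*((0 - 4) - 76) = -84*(-4 - 76) = -84*(-80) = 6720)
(l(-87) + H)/(-4*P*29 - 17621) = (0 + 6720)/(-8*I*√5*29 - 17621) = 6720/(-8*I*√5*29 - 17621) = 6720/(-232*I*√5 - 17621) = 6720/(-17621 - 232*I*√5)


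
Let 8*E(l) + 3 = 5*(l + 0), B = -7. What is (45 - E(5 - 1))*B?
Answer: -2401/8 ≈ -300.13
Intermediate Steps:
E(l) = -3/8 + 5*l/8 (E(l) = -3/8 + (5*(l + 0))/8 = -3/8 + (5*l)/8 = -3/8 + 5*l/8)
(45 - E(5 - 1))*B = (45 - (-3/8 + 5*(5 - 1)/8))*(-7) = (45 - (-3/8 + (5/8)*4))*(-7) = (45 - (-3/8 + 5/2))*(-7) = (45 - 1*17/8)*(-7) = (45 - 17/8)*(-7) = (343/8)*(-7) = -2401/8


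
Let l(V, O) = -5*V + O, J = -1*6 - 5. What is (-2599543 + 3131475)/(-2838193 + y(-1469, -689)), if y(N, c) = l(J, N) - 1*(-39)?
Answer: -132983/709892 ≈ -0.18733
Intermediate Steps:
J = -11 (J = -6 - 5 = -11)
l(V, O) = O - 5*V
y(N, c) = 94 + N (y(N, c) = (N - 5*(-11)) - 1*(-39) = (N + 55) + 39 = (55 + N) + 39 = 94 + N)
(-2599543 + 3131475)/(-2838193 + y(-1469, -689)) = (-2599543 + 3131475)/(-2838193 + (94 - 1469)) = 531932/(-2838193 - 1375) = 531932/(-2839568) = 531932*(-1/2839568) = -132983/709892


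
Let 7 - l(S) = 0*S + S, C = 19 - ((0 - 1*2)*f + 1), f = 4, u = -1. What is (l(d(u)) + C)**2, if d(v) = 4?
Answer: 841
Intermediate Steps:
C = 26 (C = 19 - ((0 - 1*2)*4 + 1) = 19 - ((0 - 2)*4 + 1) = 19 - (-2*4 + 1) = 19 - (-8 + 1) = 19 - 1*(-7) = 19 + 7 = 26)
l(S) = 7 - S (l(S) = 7 - (0*S + S) = 7 - (0 + S) = 7 - S)
(l(d(u)) + C)**2 = ((7 - 1*4) + 26)**2 = ((7 - 4) + 26)**2 = (3 + 26)**2 = 29**2 = 841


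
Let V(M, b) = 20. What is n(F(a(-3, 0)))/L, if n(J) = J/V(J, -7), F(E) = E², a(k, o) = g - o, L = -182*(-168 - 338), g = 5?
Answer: 5/368368 ≈ 1.3573e-5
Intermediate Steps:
L = 92092 (L = -182*(-506) = 92092)
a(k, o) = 5 - o
n(J) = J/20
n(F(a(-3, 0)))/L = ((5 - 1*0)²/20)/92092 = ((5 + 0)²/20)*(1/92092) = ((1/20)*5²)*(1/92092) = ((1/20)*25)*(1/92092) = (5/4)*(1/92092) = 5/368368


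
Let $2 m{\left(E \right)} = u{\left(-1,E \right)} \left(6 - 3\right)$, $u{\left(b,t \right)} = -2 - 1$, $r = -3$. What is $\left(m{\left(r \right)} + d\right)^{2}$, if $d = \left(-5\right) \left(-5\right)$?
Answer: $\frac{1681}{4} \approx 420.25$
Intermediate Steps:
$u{\left(b,t \right)} = -3$ ($u{\left(b,t \right)} = -2 - 1 = -3$)
$d = 25$
$m{\left(E \right)} = - \frac{9}{2}$ ($m{\left(E \right)} = \frac{\left(-3\right) \left(6 - 3\right)}{2} = \frac{\left(-3\right) 3}{2} = \frac{1}{2} \left(-9\right) = - \frac{9}{2}$)
$\left(m{\left(r \right)} + d\right)^{2} = \left(- \frac{9}{2} + 25\right)^{2} = \left(\frac{41}{2}\right)^{2} = \frac{1681}{4}$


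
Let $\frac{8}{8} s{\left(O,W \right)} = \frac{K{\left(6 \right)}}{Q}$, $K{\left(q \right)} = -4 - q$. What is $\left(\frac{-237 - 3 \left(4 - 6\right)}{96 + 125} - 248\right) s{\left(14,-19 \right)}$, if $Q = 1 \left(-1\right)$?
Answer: $- \frac{550390}{221} \approx -2490.5$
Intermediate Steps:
$Q = -1$
$s{\left(O,W \right)} = 10$ ($s{\left(O,W \right)} = \frac{-4 - 6}{-1} = \left(-4 - 6\right) \left(-1\right) = \left(-10\right) \left(-1\right) = 10$)
$\left(\frac{-237 - 3 \left(4 - 6\right)}{96 + 125} - 248\right) s{\left(14,-19 \right)} = \left(\frac{-237 - 3 \left(4 - 6\right)}{96 + 125} - 248\right) 10 = \left(\frac{-237 - -6}{221} - 248\right) 10 = \left(\left(-237 + 6\right) \frac{1}{221} - 248\right) 10 = \left(\left(-231\right) \frac{1}{221} - 248\right) 10 = \left(- \frac{231}{221} - 248\right) 10 = \left(- \frac{55039}{221}\right) 10 = - \frac{550390}{221}$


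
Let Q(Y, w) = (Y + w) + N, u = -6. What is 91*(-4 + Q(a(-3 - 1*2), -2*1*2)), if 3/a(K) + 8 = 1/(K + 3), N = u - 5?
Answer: -29939/17 ≈ -1761.1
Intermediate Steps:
N = -11 (N = -6 - 5 = -11)
a(K) = 3/(-8 + 1/(3 + K)) (a(K) = 3/(-8 + 1/(K + 3)) = 3/(-8 + 1/(3 + K)))
Q(Y, w) = -11 + Y + w (Q(Y, w) = (Y + w) - 11 = -11 + Y + w)
91*(-4 + Q(a(-3 - 1*2), -2*1*2)) = 91*(-4 + (-11 + 3*(-3 - (-3 - 1*2))/(23 + 8*(-3 - 1*2)) - 2*1*2)) = 91*(-4 + (-11 + 3*(-3 - (-3 - 2))/(23 + 8*(-3 - 2)) - 2*2)) = 91*(-4 + (-11 + 3*(-3 - 1*(-5))/(23 + 8*(-5)) - 4)) = 91*(-4 + (-11 + 3*(-3 + 5)/(23 - 40) - 4)) = 91*(-4 + (-11 + 3*2/(-17) - 4)) = 91*(-4 + (-11 + 3*(-1/17)*2 - 4)) = 91*(-4 + (-11 - 6/17 - 4)) = 91*(-4 - 261/17) = 91*(-329/17) = -29939/17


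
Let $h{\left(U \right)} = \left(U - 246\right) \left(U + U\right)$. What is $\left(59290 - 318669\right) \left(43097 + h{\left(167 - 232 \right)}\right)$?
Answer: $-21665149733$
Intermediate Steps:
$h{\left(U \right)} = 2 U \left(-246 + U\right)$ ($h{\left(U \right)} = \left(-246 + U\right) 2 U = 2 U \left(-246 + U\right)$)
$\left(59290 - 318669\right) \left(43097 + h{\left(167 - 232 \right)}\right) = \left(59290 - 318669\right) \left(43097 + 2 \left(167 - 232\right) \left(-246 + \left(167 - 232\right)\right)\right) = - 259379 \left(43097 + 2 \left(167 - 232\right) \left(-246 + \left(167 - 232\right)\right)\right) = - 259379 \left(43097 + 2 \left(-65\right) \left(-246 - 65\right)\right) = - 259379 \left(43097 + 2 \left(-65\right) \left(-311\right)\right) = - 259379 \left(43097 + 40430\right) = \left(-259379\right) 83527 = -21665149733$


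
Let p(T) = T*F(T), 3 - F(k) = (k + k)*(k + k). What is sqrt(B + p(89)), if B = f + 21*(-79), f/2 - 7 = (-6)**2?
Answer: I*sqrt(2821182) ≈ 1679.6*I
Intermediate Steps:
F(k) = 3 - 4*k**2 (F(k) = 3 - (k + k)*(k + k) = 3 - 2*k*2*k = 3 - 4*k**2)
f = 86 (f = 14 + 2*(-6)**2 = 14 + 2*36 = 14 + 72 = 86)
p(T) = T*(3 - 4*T**2)
B = -1573 (B = 86 + 21*(-79) = 86 - 1659 = -1573)
sqrt(B + p(89)) = sqrt(-1573 + 89*(3 - 4*89**2)) = sqrt(-1573 + 89*(3 - 4*7921)) = sqrt(-1573 + 89*(3 - 31684)) = sqrt(-1573 + 89*(-31681)) = sqrt(-1573 - 2819609) = sqrt(-2821182) = I*sqrt(2821182)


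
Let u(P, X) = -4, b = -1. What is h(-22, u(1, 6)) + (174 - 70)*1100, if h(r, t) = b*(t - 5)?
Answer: 114409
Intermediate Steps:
h(r, t) = 5 - t (h(r, t) = -(t - 5) = -(-5 + t) = 5 - t)
h(-22, u(1, 6)) + (174 - 70)*1100 = (5 - 1*(-4)) + (174 - 70)*1100 = (5 + 4) + 104*1100 = 9 + 114400 = 114409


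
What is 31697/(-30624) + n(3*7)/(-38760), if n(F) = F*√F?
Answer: -1093/1056 - 7*√21/12920 ≈ -1.0375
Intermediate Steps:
n(F) = F^(3/2)
31697/(-30624) + n(3*7)/(-38760) = 31697/(-30624) + (3*7)^(3/2)/(-38760) = 31697*(-1/30624) + 21^(3/2)*(-1/38760) = -1093/1056 + (21*√21)*(-1/38760) = -1093/1056 - 7*√21/12920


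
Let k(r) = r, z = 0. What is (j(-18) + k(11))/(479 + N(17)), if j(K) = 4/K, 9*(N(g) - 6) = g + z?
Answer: 97/4382 ≈ 0.022136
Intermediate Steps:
N(g) = 6 + g/9 (N(g) = 6 + (g + 0)/9 = 6 + g/9)
(j(-18) + k(11))/(479 + N(17)) = (4/(-18) + 11)/(479 + (6 + (⅑)*17)) = (4*(-1/18) + 11)/(479 + (6 + 17/9)) = (-2/9 + 11)/(479 + 71/9) = 97/(9*(4382/9)) = (97/9)*(9/4382) = 97/4382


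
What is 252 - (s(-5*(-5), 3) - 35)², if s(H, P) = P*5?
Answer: -148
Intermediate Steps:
s(H, P) = 5*P
252 - (s(-5*(-5), 3) - 35)² = 252 - (5*3 - 35)² = 252 - (15 - 35)² = 252 - 1*(-20)² = 252 - 1*400 = 252 - 400 = -148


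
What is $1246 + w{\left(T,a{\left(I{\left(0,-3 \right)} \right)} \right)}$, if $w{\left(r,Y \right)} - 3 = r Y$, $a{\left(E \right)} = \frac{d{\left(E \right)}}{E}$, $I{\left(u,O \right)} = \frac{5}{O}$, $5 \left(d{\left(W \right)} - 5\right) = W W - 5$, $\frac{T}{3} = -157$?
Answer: $\frac{12682}{5} \approx 2536.4$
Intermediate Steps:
$T = -471$ ($T = 3 \left(-157\right) = -471$)
$d{\left(W \right)} = 4 + \frac{W^{2}}{5}$ ($d{\left(W \right)} = 5 + \frac{W W - 5}{5} = 5 + \frac{W^{2} - 5}{5} = 5 + \frac{-5 + W^{2}}{5} = 5 + \left(-1 + \frac{W^{2}}{5}\right) = 4 + \frac{W^{2}}{5}$)
$a{\left(E \right)} = \frac{4 + \frac{E^{2}}{5}}{E}$
$w{\left(r,Y \right)} = 3 + Y r$ ($w{\left(r,Y \right)} = 3 + r Y = 3 + Y r$)
$1246 + w{\left(T,a{\left(I{\left(0,-3 \right)} \right)} \right)} = 1246 + \left(3 + \left(\frac{4}{5 \frac{1}{-3}} + \frac{5 \frac{1}{-3}}{5}\right) \left(-471\right)\right) = 1246 + \left(3 + \left(\frac{4}{5 \left(- \frac{1}{3}\right)} + \frac{5 \left(- \frac{1}{3}\right)}{5}\right) \left(-471\right)\right) = 1246 + \left(3 + \left(\frac{4}{- \frac{5}{3}} + \frac{1}{5} \left(- \frac{5}{3}\right)\right) \left(-471\right)\right) = 1246 + \left(3 + \left(4 \left(- \frac{3}{5}\right) - \frac{1}{3}\right) \left(-471\right)\right) = 1246 + \left(3 + \left(- \frac{12}{5} - \frac{1}{3}\right) \left(-471\right)\right) = 1246 + \left(3 - - \frac{6437}{5}\right) = 1246 + \left(3 + \frac{6437}{5}\right) = 1246 + \frac{6452}{5} = \frac{12682}{5}$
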